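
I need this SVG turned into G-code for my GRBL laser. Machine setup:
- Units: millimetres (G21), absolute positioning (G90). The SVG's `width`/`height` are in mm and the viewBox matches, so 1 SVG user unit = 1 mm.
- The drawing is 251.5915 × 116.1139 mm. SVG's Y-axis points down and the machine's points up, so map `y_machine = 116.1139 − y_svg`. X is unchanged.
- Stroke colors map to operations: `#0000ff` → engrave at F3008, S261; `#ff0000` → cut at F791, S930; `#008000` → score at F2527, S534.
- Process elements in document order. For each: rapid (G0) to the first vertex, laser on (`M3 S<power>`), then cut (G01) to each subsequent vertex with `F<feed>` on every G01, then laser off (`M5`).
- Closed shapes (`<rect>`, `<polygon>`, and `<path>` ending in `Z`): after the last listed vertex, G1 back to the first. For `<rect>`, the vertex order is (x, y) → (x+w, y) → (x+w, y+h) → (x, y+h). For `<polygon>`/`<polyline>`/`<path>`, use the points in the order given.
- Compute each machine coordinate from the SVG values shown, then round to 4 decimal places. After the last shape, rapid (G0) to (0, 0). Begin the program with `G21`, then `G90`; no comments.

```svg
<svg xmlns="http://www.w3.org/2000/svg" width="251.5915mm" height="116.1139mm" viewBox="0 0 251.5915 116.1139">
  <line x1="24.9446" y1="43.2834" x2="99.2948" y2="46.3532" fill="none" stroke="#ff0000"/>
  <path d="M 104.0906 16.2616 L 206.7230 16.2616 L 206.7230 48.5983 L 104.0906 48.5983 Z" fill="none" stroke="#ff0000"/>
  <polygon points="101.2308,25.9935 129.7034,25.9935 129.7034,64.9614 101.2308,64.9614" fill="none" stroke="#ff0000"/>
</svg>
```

1 u = 1 mm; y_m = 116.1139 − y.

[1] `<line>` line segment, #ff0000→cut S930 F791: (24.9446,72.8305) → (99.2948,69.7607)

[2] `<path>` rectangle, #ff0000→cut S930 F791: (104.0906,99.8523) → (206.7230,99.8523) → (206.7230,67.5156) → (104.0906,67.5156) → (104.0906,99.8523) (closed)

[3] `<polygon>` rectangle, #ff0000→cut S930 F791: (101.2308,90.1204) → (129.7034,90.1204) → (129.7034,51.1525) → (101.2308,51.1525) → (101.2308,90.1204) (closed)

G21
G90
G0 X24.9446 Y72.8305
M3 S930
G01 X99.2948 Y69.7607 F791
M5
G0 X104.0906 Y99.8523
M3 S930
G01 X206.7230 Y99.8523 F791
G01 X206.7230 Y67.5156 F791
G01 X104.0906 Y67.5156 F791
G01 X104.0906 Y99.8523 F791
M5
G0 X101.2308 Y90.1204
M3 S930
G01 X129.7034 Y90.1204 F791
G01 X129.7034 Y51.1525 F791
G01 X101.2308 Y51.1525 F791
G01 X101.2308 Y90.1204 F791
M5
G0 X0.0000 Y0.0000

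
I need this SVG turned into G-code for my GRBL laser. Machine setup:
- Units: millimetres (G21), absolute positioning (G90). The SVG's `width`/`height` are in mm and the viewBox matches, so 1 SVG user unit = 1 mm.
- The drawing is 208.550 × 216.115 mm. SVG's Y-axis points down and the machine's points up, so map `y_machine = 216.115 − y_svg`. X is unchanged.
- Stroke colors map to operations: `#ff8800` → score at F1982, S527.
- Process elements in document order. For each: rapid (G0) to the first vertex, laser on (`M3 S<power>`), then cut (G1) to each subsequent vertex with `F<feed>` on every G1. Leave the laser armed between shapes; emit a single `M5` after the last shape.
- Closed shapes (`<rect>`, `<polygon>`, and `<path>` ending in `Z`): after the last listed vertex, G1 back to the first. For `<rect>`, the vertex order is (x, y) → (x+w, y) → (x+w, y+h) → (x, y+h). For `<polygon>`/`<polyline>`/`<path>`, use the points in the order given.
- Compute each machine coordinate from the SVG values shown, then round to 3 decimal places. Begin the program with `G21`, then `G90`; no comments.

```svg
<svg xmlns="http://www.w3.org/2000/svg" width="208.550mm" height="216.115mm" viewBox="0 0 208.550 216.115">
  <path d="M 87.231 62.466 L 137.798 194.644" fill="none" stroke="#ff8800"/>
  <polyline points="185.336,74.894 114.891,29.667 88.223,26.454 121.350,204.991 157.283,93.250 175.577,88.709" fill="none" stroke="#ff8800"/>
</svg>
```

G21
G90
G0 X87.231 Y153.649
M3 S527
G1 X137.798 Y21.471 F1982
G0 X185.336 Y141.221
M3 S527
G1 X114.891 Y186.448 F1982
G1 X88.223 Y189.661 F1982
G1 X121.350 Y11.124 F1982
G1 X157.283 Y122.865 F1982
G1 X175.577 Y127.406 F1982
M5

1 u = 1 mm; y_m = 216.115 − y.

[1] `<path>` line segment, #ff8800→score S527 F1982: (87.231,153.649) → (137.798,21.471)

[2] `<polyline>` open polyline, #ff8800→score S527 F1982: (185.336,141.221) → (114.891,186.448) → (88.223,189.661) → (121.350,11.124) → (157.283,122.865) → (175.577,127.406)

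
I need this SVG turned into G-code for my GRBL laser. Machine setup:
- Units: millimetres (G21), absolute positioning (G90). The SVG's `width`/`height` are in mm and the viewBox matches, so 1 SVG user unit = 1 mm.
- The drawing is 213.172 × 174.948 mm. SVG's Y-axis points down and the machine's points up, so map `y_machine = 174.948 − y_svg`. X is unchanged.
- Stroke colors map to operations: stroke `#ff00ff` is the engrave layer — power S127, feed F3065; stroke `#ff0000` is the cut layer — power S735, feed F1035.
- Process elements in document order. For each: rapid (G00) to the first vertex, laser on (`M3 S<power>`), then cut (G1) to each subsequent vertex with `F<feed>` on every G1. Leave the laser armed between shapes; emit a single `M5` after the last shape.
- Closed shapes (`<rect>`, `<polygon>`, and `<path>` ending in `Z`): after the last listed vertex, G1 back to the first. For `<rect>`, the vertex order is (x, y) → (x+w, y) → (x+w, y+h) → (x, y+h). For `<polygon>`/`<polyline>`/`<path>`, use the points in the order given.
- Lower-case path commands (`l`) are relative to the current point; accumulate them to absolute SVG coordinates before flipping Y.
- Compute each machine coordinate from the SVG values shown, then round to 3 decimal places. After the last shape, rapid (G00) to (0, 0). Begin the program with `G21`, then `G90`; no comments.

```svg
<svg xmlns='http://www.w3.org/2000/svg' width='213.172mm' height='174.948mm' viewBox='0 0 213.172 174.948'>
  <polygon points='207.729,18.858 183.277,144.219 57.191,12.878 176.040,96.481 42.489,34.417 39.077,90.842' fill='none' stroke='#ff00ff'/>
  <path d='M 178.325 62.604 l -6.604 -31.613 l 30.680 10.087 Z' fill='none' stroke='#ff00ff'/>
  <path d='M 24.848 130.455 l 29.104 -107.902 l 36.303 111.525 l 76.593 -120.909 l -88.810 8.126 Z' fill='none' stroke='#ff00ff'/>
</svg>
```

G21
G90
G00 X207.729 Y156.090
M3 S127
G1 X183.277 Y30.729 F3065
G1 X57.191 Y162.070 F3065
G1 X176.040 Y78.467 F3065
G1 X42.489 Y140.531 F3065
G1 X39.077 Y84.106 F3065
G1 X207.729 Y156.090 F3065
G00 X178.325 Y112.344
M3 S127
G1 X171.721 Y143.957 F3065
G1 X202.401 Y133.870 F3065
G1 X178.325 Y112.344 F3065
G00 X24.848 Y44.493
M3 S127
G1 X53.952 Y152.395 F3065
G1 X90.255 Y40.870 F3065
G1 X166.848 Y161.779 F3065
G1 X78.038 Y153.653 F3065
G1 X24.848 Y44.493 F3065
M5
G00 X0.000 Y0.000

1 u = 1 mm; y_m = 174.948 − y.

[1] `<polygon>` closed polygon, #ff00ff→engrave S127 F3065: (207.729,156.090) → (183.277,30.729) → (57.191,162.070) → (176.040,78.467) → (42.489,140.531) → (39.077,84.106) → (207.729,156.090) (closed)

[2] `<path>` regular polygon, #ff00ff→engrave S127 F3065: (178.325,112.344) → (171.721,143.957) → (202.401,133.870) → (178.325,112.344) (closed)

[3] `<path>` closed polygon, #ff00ff→engrave S127 F3065: (24.848,44.493) → (53.952,152.395) → (90.255,40.870) → (166.848,161.779) → (78.038,153.653) → (24.848,44.493) (closed)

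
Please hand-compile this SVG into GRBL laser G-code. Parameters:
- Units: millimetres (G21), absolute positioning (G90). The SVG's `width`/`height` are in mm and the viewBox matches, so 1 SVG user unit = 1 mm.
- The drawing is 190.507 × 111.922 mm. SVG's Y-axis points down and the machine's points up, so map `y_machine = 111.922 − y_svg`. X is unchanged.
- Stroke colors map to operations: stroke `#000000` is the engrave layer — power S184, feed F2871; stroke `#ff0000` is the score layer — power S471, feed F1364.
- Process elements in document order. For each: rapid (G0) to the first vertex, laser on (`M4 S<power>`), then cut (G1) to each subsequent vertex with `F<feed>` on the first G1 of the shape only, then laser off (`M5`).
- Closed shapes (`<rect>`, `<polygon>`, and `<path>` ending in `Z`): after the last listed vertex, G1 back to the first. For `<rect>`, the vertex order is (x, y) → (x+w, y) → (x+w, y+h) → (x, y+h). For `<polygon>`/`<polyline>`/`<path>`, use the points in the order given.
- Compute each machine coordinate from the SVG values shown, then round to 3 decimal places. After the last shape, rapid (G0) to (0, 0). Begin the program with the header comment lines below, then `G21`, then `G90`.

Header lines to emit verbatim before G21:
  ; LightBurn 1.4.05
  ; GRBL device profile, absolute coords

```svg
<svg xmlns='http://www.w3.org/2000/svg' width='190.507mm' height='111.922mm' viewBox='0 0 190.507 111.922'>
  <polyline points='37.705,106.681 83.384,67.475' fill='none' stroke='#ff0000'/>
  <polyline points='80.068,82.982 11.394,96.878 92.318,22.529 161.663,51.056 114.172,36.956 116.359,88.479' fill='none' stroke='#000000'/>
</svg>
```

Since the viewBox matches the mm dimensions, user units are millimetres directly. The only transform is the Y-flip y_m = 111.922 − y_svg.

Shape 1 is a line segment drawn with `<polyline>`. Its stroke #ff0000 means score at S471, F1364. After flipping Y the toolpath is (37.705,5.241) → (83.384,44.447).

Shape 2 is a open polyline drawn with `<polyline>`. Its stroke #000000 means engrave at S184, F2871. After flipping Y the toolpath is (80.068,28.940) → (11.394,15.044) → (92.318,89.393) → (161.663,60.866) → (114.172,74.966) → (116.359,23.443).

; LightBurn 1.4.05
; GRBL device profile, absolute coords
G21
G90
G0 X37.705 Y5.241
M4 S471
G1 X83.384 Y44.447 F1364
M5
G0 X80.068 Y28.940
M4 S184
G1 X11.394 Y15.044 F2871
G1 X92.318 Y89.393
G1 X161.663 Y60.866
G1 X114.172 Y74.966
G1 X116.359 Y23.443
M5
G0 X0.000 Y0.000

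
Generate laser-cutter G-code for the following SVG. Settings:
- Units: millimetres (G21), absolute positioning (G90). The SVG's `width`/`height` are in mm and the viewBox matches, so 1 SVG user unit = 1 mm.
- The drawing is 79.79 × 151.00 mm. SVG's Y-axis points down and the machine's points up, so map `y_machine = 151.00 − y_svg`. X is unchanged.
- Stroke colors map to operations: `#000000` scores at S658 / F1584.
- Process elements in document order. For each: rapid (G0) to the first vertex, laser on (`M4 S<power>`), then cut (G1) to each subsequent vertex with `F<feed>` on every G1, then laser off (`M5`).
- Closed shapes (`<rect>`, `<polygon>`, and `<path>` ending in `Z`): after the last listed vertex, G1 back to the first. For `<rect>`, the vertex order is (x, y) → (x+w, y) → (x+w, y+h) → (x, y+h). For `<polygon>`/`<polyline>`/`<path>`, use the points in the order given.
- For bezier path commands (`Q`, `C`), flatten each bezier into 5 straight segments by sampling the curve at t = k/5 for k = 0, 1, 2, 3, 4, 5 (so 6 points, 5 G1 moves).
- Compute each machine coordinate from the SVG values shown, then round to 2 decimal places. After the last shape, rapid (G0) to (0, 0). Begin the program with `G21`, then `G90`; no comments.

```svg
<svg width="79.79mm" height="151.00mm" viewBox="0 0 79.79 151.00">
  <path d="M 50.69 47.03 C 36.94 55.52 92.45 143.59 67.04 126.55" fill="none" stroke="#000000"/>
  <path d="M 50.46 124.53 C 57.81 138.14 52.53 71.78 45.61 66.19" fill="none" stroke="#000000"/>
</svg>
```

G21
G90
G0 X50.69 Y103.97
M4 S658
G1 X49.55 Y90.80 F1584
G1 X57.82 Y67.40 F1584
G1 X68.30 Y42.63 F1584
G1 X73.78 Y25.36 F1584
G1 X67.04 Y24.45 F1584
M5
G0 X50.46 Y26.47
M4 S658
G1 X53.44 Y26.77 F1584
G1 X53.92 Y39.52 F1584
G1 X52.42 Y57.94 F1584
G1 X49.48 Y75.29 F1584
G1 X45.61 Y84.81 F1584
M5
G0 X0.00 Y0.00

1 u = 1 mm; y_m = 151.00 − y.

[1] `<path>` cubic bezier, #000000→score S658 F1584: (50.69,103.97) → (49.55,90.80) → (57.82,67.40) → (68.30,42.63) → (73.78,25.36) → (67.04,24.45)

[2] `<path>` cubic bezier, #000000→score S658 F1584: (50.46,26.47) → (53.44,26.77) → (53.92,39.52) → (52.42,57.94) → (49.48,75.29) → (45.61,84.81)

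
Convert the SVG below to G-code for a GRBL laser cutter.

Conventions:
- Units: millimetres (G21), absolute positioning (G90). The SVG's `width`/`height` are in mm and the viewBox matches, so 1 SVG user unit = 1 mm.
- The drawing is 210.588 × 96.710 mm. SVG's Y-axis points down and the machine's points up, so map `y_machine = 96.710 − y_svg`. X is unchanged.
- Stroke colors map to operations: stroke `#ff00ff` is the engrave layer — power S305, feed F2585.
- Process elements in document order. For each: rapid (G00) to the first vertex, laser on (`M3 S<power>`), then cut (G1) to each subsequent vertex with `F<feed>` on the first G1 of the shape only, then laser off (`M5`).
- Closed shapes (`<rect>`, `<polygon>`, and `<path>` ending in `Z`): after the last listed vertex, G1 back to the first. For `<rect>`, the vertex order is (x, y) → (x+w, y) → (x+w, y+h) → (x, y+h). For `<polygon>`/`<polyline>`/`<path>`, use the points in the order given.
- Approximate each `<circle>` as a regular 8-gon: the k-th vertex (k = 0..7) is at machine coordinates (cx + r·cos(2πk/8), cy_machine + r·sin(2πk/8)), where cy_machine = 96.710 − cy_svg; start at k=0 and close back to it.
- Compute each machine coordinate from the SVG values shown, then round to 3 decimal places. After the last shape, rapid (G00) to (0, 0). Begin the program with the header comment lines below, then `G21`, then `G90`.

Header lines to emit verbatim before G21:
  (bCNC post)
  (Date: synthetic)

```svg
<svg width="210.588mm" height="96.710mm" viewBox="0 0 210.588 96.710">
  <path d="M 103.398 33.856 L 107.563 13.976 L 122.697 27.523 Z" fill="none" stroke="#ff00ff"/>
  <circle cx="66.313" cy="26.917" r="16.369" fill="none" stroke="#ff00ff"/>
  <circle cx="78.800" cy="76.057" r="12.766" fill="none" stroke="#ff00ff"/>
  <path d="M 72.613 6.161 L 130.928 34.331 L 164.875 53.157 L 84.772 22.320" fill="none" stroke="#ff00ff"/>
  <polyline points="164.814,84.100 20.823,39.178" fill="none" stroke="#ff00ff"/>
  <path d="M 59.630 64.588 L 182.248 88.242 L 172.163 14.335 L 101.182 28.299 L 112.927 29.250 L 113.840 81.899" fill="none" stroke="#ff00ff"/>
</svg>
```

viewBox `0 0 210.588 96.710` with mm width/height → 1 unit = 1 mm. Flip: y_m = 96.710 − y_svg.

**Shape 1** — `<path>` regular polygon, stroke `#ff00ff` → engrave (S305, F2585). Machine vertices: (103.398,62.854) → (107.563,82.734) → (122.697,69.187) → (103.398,62.854). Closed: final G1 returns to the first vertex.

**Shape 2** — `<circle>` circle, stroke `#ff00ff` → engrave (S305, F2585). Machine vertices: (82.682,69.793) → (77.888,81.368) → (66.313,86.162) → (54.738,81.368) → (49.944,69.793) → (54.738,58.218) → (66.313,53.424) → (77.888,58.218) → (82.682,69.793). Closed: final G1 returns to the first vertex.

**Shape 3** — `<circle>` circle, stroke `#ff00ff` → engrave (S305, F2585). Machine vertices: (91.566,20.653) → (87.827,29.680) → (78.800,33.419) → (69.773,29.680) → (66.034,20.653) → (69.773,11.626) → (78.800,7.887) → (87.827,11.626) → (91.566,20.653). Closed: final G1 returns to the first vertex.

**Shape 4** — `<path>` open polyline, stroke `#ff00ff` → engrave (S305, F2585). Machine vertices: (72.613,90.549) → (130.928,62.379) → (164.875,43.553) → (84.772,74.390). Open path.

**Shape 5** — `<polyline>` line segment, stroke `#ff00ff` → engrave (S305, F2585). Machine vertices: (164.814,12.610) → (20.823,57.532). Open path.

**Shape 6** — `<path>` open polyline, stroke `#ff00ff` → engrave (S305, F2585). Machine vertices: (59.630,32.122) → (182.248,8.468) → (172.163,82.375) → (101.182,68.411) → (112.927,67.460) → (113.840,14.811). Open path.

(bCNC post)
(Date: synthetic)
G21
G90
G00 X103.398 Y62.854
M3 S305
G1 X107.563 Y82.734 F2585
G1 X122.697 Y69.187
G1 X103.398 Y62.854
M5
G00 X82.682 Y69.793
M3 S305
G1 X77.888 Y81.368 F2585
G1 X66.313 Y86.162
G1 X54.738 Y81.368
G1 X49.944 Y69.793
G1 X54.738 Y58.218
G1 X66.313 Y53.424
G1 X77.888 Y58.218
G1 X82.682 Y69.793
M5
G00 X91.566 Y20.653
M3 S305
G1 X87.827 Y29.680 F2585
G1 X78.800 Y33.419
G1 X69.773 Y29.680
G1 X66.034 Y20.653
G1 X69.773 Y11.626
G1 X78.800 Y7.887
G1 X87.827 Y11.626
G1 X91.566 Y20.653
M5
G00 X72.613 Y90.549
M3 S305
G1 X130.928 Y62.379 F2585
G1 X164.875 Y43.553
G1 X84.772 Y74.390
M5
G00 X164.814 Y12.610
M3 S305
G1 X20.823 Y57.532 F2585
M5
G00 X59.630 Y32.122
M3 S305
G1 X182.248 Y8.468 F2585
G1 X172.163 Y82.375
G1 X101.182 Y68.411
G1 X112.927 Y67.460
G1 X113.840 Y14.811
M5
G00 X0.000 Y0.000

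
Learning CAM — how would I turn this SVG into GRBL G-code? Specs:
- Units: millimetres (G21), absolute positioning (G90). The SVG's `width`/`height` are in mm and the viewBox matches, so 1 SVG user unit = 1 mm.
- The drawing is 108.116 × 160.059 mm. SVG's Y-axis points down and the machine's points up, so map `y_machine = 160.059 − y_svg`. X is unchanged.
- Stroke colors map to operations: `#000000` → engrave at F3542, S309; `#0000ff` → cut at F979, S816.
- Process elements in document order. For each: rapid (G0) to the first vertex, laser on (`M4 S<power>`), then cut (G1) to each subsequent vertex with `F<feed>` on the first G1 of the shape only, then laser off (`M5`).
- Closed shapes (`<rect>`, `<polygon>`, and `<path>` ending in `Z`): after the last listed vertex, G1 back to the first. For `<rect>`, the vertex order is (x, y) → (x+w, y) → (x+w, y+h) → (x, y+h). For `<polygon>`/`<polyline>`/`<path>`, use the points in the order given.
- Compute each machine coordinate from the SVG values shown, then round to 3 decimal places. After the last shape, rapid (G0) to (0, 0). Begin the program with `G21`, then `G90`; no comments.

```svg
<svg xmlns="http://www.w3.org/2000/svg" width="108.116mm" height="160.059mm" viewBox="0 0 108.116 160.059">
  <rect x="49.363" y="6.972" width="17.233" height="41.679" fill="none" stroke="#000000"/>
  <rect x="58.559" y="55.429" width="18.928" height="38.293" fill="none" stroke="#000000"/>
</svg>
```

G21
G90
G0 X49.363 Y153.087
M4 S309
G1 X66.596 Y153.087 F3542
G1 X66.596 Y111.408
G1 X49.363 Y111.408
G1 X49.363 Y153.087
M5
G0 X58.559 Y104.630
M4 S309
G1 X77.487 Y104.630 F3542
G1 X77.487 Y66.337
G1 X58.559 Y66.337
G1 X58.559 Y104.630
M5
G0 X0.000 Y0.000

viewBox `0 0 108.116 160.059` with mm width/height → 1 unit = 1 mm. Flip: y_m = 160.059 − y_svg.

**Shape 1** — `<rect>` rectangle, stroke `#000000` → engrave (S309, F3542). Machine vertices: (49.363,153.087) → (66.596,153.087) → (66.596,111.408) → (49.363,111.408) → (49.363,153.087). Closed: final G1 returns to the first vertex.

**Shape 2** — `<rect>` rectangle, stroke `#000000` → engrave (S309, F3542). Machine vertices: (58.559,104.630) → (77.487,104.630) → (77.487,66.337) → (58.559,66.337) → (58.559,104.630). Closed: final G1 returns to the first vertex.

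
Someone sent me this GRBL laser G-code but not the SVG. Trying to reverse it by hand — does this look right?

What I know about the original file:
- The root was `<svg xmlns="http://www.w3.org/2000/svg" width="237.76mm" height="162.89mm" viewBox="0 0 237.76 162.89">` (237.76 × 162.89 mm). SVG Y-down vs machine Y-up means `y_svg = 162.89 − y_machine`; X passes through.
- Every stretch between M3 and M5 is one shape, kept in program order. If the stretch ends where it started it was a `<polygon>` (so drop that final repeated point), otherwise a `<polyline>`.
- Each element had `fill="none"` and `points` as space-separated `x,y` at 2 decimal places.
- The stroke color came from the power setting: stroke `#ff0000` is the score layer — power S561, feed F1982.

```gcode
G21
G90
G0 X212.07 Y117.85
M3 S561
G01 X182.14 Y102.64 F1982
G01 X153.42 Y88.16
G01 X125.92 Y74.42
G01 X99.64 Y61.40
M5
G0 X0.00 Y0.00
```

Each laser-on run becomes one SVG element. Flip Y back into SVG space with y_svg = 162.89 − y_machine. Every run uses S561, so all elements get stroke `#ff0000` (score).

Run 1: The run is open, so emit a `<polyline>` with points (Y-flipped): 212.07,45.04 182.14,60.25 153.42,74.73 125.92,88.47 99.64,101.49.

<svg xmlns="http://www.w3.org/2000/svg" width="237.76mm" height="162.89mm" viewBox="0 0 237.76 162.89">
  <polyline points="212.07,45.04 182.14,60.25 153.42,74.73 125.92,88.47 99.64,101.49" fill="none" stroke="#ff0000"/>
</svg>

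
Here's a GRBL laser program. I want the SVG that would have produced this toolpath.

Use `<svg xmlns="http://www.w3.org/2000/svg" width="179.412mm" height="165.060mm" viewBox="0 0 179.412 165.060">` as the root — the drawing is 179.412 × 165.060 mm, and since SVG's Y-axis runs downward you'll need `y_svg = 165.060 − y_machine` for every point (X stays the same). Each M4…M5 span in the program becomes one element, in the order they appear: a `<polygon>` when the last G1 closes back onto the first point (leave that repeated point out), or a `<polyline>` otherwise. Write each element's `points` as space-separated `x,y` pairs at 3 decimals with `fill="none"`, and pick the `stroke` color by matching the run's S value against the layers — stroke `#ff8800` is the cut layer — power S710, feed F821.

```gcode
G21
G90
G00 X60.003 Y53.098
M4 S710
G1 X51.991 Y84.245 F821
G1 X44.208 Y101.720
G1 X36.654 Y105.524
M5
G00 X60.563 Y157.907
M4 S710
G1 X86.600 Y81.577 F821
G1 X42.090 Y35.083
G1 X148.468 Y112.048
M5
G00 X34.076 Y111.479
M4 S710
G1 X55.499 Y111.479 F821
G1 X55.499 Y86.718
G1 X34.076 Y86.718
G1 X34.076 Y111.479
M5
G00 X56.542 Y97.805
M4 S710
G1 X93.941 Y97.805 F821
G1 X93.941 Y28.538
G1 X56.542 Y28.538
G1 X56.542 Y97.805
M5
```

<svg xmlns="http://www.w3.org/2000/svg" width="179.412mm" height="165.060mm" viewBox="0 0 179.412 165.060">
  <polyline points="60.003,111.962 51.991,80.815 44.208,63.340 36.654,59.536" fill="none" stroke="#ff8800"/>
  <polyline points="60.563,7.153 86.600,83.483 42.090,129.977 148.468,53.012" fill="none" stroke="#ff8800"/>
  <polygon points="34.076,53.581 55.499,53.581 55.499,78.342 34.076,78.342" fill="none" stroke="#ff8800"/>
  <polygon points="56.542,67.255 93.941,67.255 93.941,136.522 56.542,136.522" fill="none" stroke="#ff8800"/>
</svg>

Machine Y-up, SVG Y-down with viewBox height 165.060, so y_svg = 165.060 − y_machine; X carries over. Every run uses S710, so all elements get stroke `#ff8800` (cut).

Run 1: The run is open, so emit a `<polyline>` with points (Y-flipped): 60.003,111.962 51.991,80.815 44.208,63.340 36.654,59.536.

Run 2: The run is open, so emit a `<polyline>` with points (Y-flipped): 60.563,7.153 86.600,83.483 42.090,129.977 148.468,53.012.

Run 3: The run returns to its start, so emit a `<polygon>` with points (Y-flipped): 34.076,53.581 55.499,53.581 55.499,78.342 34.076,78.342.

Run 4: The run returns to its start, so emit a `<polygon>` with points (Y-flipped): 56.542,67.255 93.941,67.255 93.941,136.522 56.542,136.522.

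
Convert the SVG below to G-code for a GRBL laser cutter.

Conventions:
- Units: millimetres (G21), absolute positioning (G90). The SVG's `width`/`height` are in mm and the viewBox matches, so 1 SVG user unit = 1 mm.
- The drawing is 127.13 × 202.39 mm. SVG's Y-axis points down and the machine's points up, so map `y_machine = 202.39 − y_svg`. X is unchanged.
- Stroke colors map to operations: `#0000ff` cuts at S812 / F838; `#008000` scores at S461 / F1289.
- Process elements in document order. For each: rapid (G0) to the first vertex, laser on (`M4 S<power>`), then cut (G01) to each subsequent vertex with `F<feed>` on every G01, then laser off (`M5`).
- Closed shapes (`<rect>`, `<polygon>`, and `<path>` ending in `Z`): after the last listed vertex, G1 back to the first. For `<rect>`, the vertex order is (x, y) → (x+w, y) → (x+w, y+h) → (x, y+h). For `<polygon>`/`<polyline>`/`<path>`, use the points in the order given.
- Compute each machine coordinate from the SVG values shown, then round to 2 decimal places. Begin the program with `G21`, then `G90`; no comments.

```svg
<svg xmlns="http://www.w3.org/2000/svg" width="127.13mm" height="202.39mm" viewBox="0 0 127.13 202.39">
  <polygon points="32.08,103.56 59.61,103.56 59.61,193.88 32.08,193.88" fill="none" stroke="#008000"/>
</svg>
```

G21
G90
G0 X32.08 Y98.83
M4 S461
G01 X59.61 Y98.83 F1289
G01 X59.61 Y8.51 F1289
G01 X32.08 Y8.51 F1289
G01 X32.08 Y98.83 F1289
M5

1 u = 1 mm; y_m = 202.39 − y.

[1] `<polygon>` rectangle, #008000→score S461 F1289: (32.08,98.83) → (59.61,98.83) → (59.61,8.51) → (32.08,8.51) → (32.08,98.83) (closed)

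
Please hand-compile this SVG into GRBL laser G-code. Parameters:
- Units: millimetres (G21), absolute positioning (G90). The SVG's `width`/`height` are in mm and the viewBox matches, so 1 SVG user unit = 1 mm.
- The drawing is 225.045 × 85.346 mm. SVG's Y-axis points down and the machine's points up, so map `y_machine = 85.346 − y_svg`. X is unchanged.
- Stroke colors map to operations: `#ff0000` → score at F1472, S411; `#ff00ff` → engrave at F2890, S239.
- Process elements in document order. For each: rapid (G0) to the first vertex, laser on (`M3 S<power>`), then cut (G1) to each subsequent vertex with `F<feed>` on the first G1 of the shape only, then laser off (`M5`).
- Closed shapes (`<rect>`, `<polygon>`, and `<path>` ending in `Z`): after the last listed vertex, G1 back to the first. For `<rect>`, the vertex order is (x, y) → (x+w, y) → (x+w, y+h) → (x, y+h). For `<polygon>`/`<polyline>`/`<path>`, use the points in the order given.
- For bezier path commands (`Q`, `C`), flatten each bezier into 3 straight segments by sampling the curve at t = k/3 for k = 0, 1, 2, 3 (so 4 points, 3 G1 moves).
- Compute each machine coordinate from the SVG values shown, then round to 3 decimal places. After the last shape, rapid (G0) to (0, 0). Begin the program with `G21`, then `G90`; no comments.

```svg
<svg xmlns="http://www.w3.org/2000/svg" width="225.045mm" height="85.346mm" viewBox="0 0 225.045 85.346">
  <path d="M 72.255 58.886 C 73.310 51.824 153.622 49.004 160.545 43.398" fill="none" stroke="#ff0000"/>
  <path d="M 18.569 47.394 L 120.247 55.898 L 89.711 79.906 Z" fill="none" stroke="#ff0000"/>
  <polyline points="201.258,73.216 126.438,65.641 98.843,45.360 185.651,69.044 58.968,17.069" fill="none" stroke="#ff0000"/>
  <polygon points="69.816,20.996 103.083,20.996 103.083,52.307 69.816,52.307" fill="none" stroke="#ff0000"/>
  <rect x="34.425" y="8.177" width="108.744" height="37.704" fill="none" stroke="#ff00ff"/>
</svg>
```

G21
G90
G0 X72.255 Y26.460
M3 S411
G1 X94.075 Y32.368 F1472
G1 X134.813 Y37.010
G1 X160.545 Y41.948
M5
G0 X18.569 Y37.952
M3 S411
G1 X120.247 Y29.448 F1472
G1 X89.711 Y5.440
G1 X18.569 Y37.952
M5
G0 X201.258 Y12.130
M3 S411
G1 X126.438 Y19.705 F1472
G1 X98.843 Y39.986
G1 X185.651 Y16.302
G1 X58.968 Y68.277
M5
G0 X69.816 Y64.350
M3 S411
G1 X103.083 Y64.350 F1472
G1 X103.083 Y33.039
G1 X69.816 Y33.039
G1 X69.816 Y64.350
M5
G0 X34.425 Y77.169
M3 S239
G1 X143.169 Y77.169 F2890
G1 X143.169 Y39.465
G1 X34.425 Y39.465
G1 X34.425 Y77.169
M5
G0 X0.000 Y0.000

1 u = 1 mm; y_m = 85.346 − y.

[1] `<path>` cubic bezier, #ff0000→score S411 F1472: (72.255,26.460) → (94.075,32.368) → (134.813,37.010) → (160.545,41.948)

[2] `<path>` closed polygon, #ff0000→score S411 F1472: (18.569,37.952) → (120.247,29.448) → (89.711,5.440) → (18.569,37.952) (closed)

[3] `<polyline>` open polyline, #ff0000→score S411 F1472: (201.258,12.130) → (126.438,19.705) → (98.843,39.986) → (185.651,16.302) → (58.968,68.277)

[4] `<polygon>` rectangle, #ff0000→score S411 F1472: (69.816,64.350) → (103.083,64.350) → (103.083,33.039) → (69.816,33.039) → (69.816,64.350) (closed)

[5] `<rect>` rectangle, #ff00ff→engrave S239 F2890: (34.425,77.169) → (143.169,77.169) → (143.169,39.465) → (34.425,39.465) → (34.425,77.169) (closed)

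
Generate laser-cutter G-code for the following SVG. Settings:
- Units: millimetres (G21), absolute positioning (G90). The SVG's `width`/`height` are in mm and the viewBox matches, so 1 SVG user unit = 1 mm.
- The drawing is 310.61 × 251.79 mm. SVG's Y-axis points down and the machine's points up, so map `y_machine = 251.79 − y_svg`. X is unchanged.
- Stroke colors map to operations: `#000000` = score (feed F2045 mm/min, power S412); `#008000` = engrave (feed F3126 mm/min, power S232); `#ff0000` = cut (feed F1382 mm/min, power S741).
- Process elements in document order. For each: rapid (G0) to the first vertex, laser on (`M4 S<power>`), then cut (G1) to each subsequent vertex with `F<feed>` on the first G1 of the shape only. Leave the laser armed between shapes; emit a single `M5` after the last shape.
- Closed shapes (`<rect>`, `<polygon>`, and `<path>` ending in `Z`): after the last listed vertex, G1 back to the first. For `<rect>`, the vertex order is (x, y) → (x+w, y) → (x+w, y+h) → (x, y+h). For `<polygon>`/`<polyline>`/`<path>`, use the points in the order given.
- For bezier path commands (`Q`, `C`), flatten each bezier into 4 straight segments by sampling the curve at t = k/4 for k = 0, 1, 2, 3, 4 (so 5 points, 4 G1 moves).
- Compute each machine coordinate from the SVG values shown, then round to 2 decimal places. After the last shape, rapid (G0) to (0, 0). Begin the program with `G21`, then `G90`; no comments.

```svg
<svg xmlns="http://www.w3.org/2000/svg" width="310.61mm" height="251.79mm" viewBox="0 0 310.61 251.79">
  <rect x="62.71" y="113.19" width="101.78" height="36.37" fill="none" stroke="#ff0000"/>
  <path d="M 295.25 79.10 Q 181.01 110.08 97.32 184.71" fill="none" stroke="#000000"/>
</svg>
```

G21
G90
G0 X62.71 Y138.60
M4 S741
G1 X164.49 Y138.60 F1382
G1 X164.49 Y102.23
G1 X62.71 Y102.23
G1 X62.71 Y138.60
G0 X295.25 Y172.69
M4 S412
G1 X240.04 Y154.47 F2045
G1 X188.65 Y130.80
G1 X141.07 Y101.67
G1 X97.32 Y67.08
M5
G0 X0.00 Y0.00

Since the viewBox matches the mm dimensions, user units are millimetres directly. The only transform is the Y-flip y_m = 251.79 − y_svg.

Shape 1 is a rectangle drawn with `<rect>`. Its stroke #ff0000 means cut at S741, F1382. After flipping Y the toolpath is (62.71,138.60) → (164.49,138.60) → (164.49,102.23) → (62.71,102.23) → (62.71,138.60), returning to the start.

Shape 2 is a quadratic bezier drawn with `<path>`. Its stroke #000000 means score at S412, F2045. After flipping Y the toolpath is (295.25,172.69) → (240.04,154.47) → (188.65,130.80) → (141.07,101.67) → (97.32,67.08).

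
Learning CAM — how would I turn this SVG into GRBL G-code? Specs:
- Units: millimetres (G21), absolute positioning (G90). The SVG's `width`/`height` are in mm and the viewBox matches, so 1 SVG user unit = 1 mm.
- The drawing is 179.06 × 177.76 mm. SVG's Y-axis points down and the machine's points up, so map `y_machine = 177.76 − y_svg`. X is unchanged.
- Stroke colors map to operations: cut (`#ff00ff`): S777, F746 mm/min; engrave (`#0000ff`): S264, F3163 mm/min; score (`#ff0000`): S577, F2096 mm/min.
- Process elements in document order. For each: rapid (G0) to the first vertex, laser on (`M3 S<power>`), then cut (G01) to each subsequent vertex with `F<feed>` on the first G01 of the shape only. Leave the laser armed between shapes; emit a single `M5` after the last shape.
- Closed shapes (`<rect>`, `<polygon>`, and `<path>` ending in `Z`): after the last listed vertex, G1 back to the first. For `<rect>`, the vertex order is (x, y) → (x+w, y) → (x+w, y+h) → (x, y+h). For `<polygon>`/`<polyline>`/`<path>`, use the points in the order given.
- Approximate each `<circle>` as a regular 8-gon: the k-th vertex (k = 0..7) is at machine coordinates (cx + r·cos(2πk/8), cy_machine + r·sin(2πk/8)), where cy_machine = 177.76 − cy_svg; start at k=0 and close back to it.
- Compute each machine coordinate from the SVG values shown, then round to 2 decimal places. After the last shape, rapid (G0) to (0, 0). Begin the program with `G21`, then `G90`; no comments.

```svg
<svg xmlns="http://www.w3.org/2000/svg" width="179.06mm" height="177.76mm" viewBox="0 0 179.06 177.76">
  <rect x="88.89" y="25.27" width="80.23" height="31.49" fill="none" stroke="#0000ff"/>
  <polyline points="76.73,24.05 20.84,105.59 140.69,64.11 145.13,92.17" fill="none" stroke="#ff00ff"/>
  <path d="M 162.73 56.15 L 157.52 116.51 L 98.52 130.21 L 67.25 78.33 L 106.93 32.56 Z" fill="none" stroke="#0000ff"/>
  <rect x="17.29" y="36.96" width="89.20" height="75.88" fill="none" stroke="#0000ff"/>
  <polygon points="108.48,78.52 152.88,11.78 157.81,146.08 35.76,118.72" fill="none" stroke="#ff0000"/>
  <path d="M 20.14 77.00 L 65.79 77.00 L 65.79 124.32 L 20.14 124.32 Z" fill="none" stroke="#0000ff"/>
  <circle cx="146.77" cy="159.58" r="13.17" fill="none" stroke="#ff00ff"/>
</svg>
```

G21
G90
G0 X88.89 Y152.49
M3 S264
G01 X169.12 Y152.49 F3163
G01 X169.12 Y121.00
G01 X88.89 Y121.00
G01 X88.89 Y152.49
G0 X76.73 Y153.71
M3 S777
G01 X20.84 Y72.17 F746
G01 X140.69 Y113.65
G01 X145.13 Y85.59
G0 X162.73 Y121.61
M3 S264
G01 X157.52 Y61.25 F3163
G01 X98.52 Y47.55
G01 X67.25 Y99.43
G01 X106.93 Y145.20
G01 X162.73 Y121.61
G0 X17.29 Y140.80
M3 S264
G01 X106.49 Y140.80 F3163
G01 X106.49 Y64.92
G01 X17.29 Y64.92
G01 X17.29 Y140.80
G0 X108.48 Y99.24
M3 S577
G01 X152.88 Y165.98 F2096
G01 X157.81 Y31.68
G01 X35.76 Y59.04
G01 X108.48 Y99.24
G0 X20.14 Y100.76
M3 S264
G01 X65.79 Y100.76 F3163
G01 X65.79 Y53.44
G01 X20.14 Y53.44
G01 X20.14 Y100.76
G0 X159.94 Y18.18
M3 S777
G01 X156.08 Y27.49 F746
G01 X146.77 Y31.35
G01 X137.46 Y27.49
G01 X133.60 Y18.18
G01 X137.46 Y8.87
G01 X146.77 Y5.01
G01 X156.08 Y8.87
G01 X159.94 Y18.18
M5
G0 X0.00 Y0.00

viewBox `0 0 179.06 177.76` with mm width/height → 1 unit = 1 mm. Flip: y_m = 177.76 − y_svg.

**Shape 1** — `<rect>` rectangle, stroke `#0000ff` → engrave (S264, F3163). Machine vertices: (88.89,152.49) → (169.12,152.49) → (169.12,121.00) → (88.89,121.00) → (88.89,152.49). Closed: final G1 returns to the first vertex.

**Shape 2** — `<polyline>` open polyline, stroke `#ff00ff` → cut (S777, F746). Machine vertices: (76.73,153.71) → (20.84,72.17) → (140.69,113.65) → (145.13,85.59). Open path.

**Shape 3** — `<path>` regular polygon, stroke `#0000ff` → engrave (S264, F3163). Machine vertices: (162.73,121.61) → (157.52,61.25) → (98.52,47.55) → (67.25,99.43) → (106.93,145.20) → (162.73,121.61). Closed: final G1 returns to the first vertex.

**Shape 4** — `<rect>` rectangle, stroke `#0000ff` → engrave (S264, F3163). Machine vertices: (17.29,140.80) → (106.49,140.80) → (106.49,64.92) → (17.29,64.92) → (17.29,140.80). Closed: final G1 returns to the first vertex.

**Shape 5** — `<polygon>` closed polygon, stroke `#ff0000` → score (S577, F2096). Machine vertices: (108.48,99.24) → (152.88,165.98) → (157.81,31.68) → (35.76,59.04) → (108.48,99.24). Closed: final G1 returns to the first vertex.

**Shape 6** — `<path>` rectangle, stroke `#0000ff` → engrave (S264, F3163). Machine vertices: (20.14,100.76) → (65.79,100.76) → (65.79,53.44) → (20.14,53.44) → (20.14,100.76). Closed: final G1 returns to the first vertex.

**Shape 7** — `<circle>` circle, stroke `#ff00ff` → cut (S777, F746). Machine vertices: (159.94,18.18) → (156.08,27.49) → (146.77,31.35) → (137.46,27.49) → (133.60,18.18) → (137.46,8.87) → (146.77,5.01) → (156.08,8.87) → (159.94,18.18). Closed: final G1 returns to the first vertex.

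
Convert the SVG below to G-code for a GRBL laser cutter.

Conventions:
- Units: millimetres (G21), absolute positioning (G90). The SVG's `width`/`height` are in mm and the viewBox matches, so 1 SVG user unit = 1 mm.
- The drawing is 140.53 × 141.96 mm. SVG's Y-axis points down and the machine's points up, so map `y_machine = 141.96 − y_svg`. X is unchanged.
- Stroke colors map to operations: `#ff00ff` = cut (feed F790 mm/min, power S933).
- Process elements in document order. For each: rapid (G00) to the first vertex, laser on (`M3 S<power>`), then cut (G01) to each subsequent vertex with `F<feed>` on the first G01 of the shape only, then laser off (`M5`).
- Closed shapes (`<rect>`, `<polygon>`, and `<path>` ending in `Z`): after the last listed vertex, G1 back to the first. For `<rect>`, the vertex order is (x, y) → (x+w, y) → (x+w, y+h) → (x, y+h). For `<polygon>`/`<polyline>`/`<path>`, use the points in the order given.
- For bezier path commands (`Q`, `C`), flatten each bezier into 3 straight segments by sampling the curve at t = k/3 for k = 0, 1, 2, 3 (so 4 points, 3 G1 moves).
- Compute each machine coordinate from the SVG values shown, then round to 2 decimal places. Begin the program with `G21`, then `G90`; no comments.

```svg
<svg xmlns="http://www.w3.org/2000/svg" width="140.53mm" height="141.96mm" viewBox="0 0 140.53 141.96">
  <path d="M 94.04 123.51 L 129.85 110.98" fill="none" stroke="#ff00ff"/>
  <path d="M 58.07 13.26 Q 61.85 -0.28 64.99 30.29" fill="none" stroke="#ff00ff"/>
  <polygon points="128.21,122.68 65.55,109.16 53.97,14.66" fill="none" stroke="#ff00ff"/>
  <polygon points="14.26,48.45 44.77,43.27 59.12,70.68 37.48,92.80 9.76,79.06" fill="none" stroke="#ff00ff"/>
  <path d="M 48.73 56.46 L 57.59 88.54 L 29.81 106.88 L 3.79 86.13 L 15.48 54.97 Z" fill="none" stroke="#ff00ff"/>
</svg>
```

G21
G90
G00 X94.04 Y18.45
M3 S933
G01 X129.85 Y30.98 F790
M5
G00 X58.07 Y128.70
M3 S933
G01 X60.52 Y132.83 F790
G01 X62.83 Y127.15
G01 X64.99 Y111.67
M5
G00 X128.21 Y19.28
M3 S933
G01 X65.55 Y32.80 F790
G01 X53.97 Y127.30
G01 X128.21 Y19.28
M5
G00 X14.26 Y93.51
M3 S933
G01 X44.77 Y98.69 F790
G01 X59.12 Y71.28
G01 X37.48 Y49.16
G01 X9.76 Y62.90
G01 X14.26 Y93.51
M5
G00 X48.73 Y85.50
M3 S933
G01 X57.59 Y53.42 F790
G01 X29.81 Y35.08
G01 X3.79 Y55.83
G01 X15.48 Y86.99
G01 X48.73 Y85.50
M5

viewBox `0 0 140.53 141.96` with mm width/height → 1 unit = 1 mm. Flip: y_m = 141.96 − y_svg.

**Shape 1** — `<path>` line segment, stroke `#ff00ff` → cut (S933, F790). Machine vertices: (94.04,18.45) → (129.85,30.98). Open path.

**Shape 2** — `<path>` quadratic bezier, stroke `#ff00ff` → cut (S933, F790). Control points (SVG): P0=(58.07,13.26), P1=(61.85,-0.28), P2=(64.99,30.29); sampled at t=k/3. Machine vertices: (58.07,128.70) → (60.52,132.83) → (62.83,127.15) → (64.99,111.67). Open path.

**Shape 3** — `<polygon>` closed polygon, stroke `#ff00ff` → cut (S933, F790). Machine vertices: (128.21,19.28) → (65.55,32.80) → (53.97,127.30) → (128.21,19.28). Closed: final G1 returns to the first vertex.

**Shape 4** — `<polygon>` regular polygon, stroke `#ff00ff` → cut (S933, F790). Machine vertices: (14.26,93.51) → (44.77,98.69) → (59.12,71.28) → (37.48,49.16) → (9.76,62.90) → (14.26,93.51). Closed: final G1 returns to the first vertex.

**Shape 5** — `<path>` regular polygon, stroke `#ff00ff` → cut (S933, F790). Machine vertices: (48.73,85.50) → (57.59,53.42) → (29.81,35.08) → (3.79,55.83) → (15.48,86.99) → (48.73,85.50). Closed: final G1 returns to the first vertex.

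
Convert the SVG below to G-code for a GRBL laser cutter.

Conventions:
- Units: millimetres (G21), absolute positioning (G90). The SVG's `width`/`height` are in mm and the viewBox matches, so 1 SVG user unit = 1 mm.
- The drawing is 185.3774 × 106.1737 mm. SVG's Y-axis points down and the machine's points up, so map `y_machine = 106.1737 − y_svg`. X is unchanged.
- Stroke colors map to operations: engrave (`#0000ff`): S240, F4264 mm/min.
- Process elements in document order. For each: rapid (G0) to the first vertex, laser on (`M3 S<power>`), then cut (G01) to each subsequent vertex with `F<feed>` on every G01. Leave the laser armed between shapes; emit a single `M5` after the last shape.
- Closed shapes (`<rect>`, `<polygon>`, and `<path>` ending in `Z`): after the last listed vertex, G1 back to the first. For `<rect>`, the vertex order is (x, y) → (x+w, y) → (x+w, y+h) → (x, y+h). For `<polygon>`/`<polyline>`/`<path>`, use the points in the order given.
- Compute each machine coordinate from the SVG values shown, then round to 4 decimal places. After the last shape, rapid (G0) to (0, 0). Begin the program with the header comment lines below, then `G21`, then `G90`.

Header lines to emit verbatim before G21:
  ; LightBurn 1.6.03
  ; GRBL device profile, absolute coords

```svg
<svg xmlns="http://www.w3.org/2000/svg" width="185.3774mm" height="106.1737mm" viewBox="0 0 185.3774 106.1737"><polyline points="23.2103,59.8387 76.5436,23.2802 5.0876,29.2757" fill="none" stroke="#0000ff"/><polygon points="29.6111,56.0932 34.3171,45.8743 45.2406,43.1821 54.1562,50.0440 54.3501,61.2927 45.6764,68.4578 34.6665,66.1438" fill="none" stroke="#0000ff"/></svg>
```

Since the viewBox matches the mm dimensions, user units are millimetres directly. The only transform is the Y-flip y_m = 106.1737 − y_svg.

Shape 1 is a open polyline drawn with `<polyline>`. Its stroke #0000ff means engrave at S240, F4264. After flipping Y the toolpath is (23.2103,46.3350) → (76.5436,82.8935) → (5.0876,76.8980).

Shape 2 is a regular polygon drawn with `<polygon>`. Its stroke #0000ff means engrave at S240, F4264. After flipping Y the toolpath is (29.6111,50.0805) → (34.3171,60.2994) → (45.2406,62.9916) → (54.1562,56.1297) → (54.3501,44.8810) → (45.6764,37.7159) → (34.6665,40.0299) → (29.6111,50.0805), returning to the start.

; LightBurn 1.6.03
; GRBL device profile, absolute coords
G21
G90
G0 X23.2103 Y46.3350
M3 S240
G01 X76.5436 Y82.8935 F4264
G01 X5.0876 Y76.8980 F4264
G0 X29.6111 Y50.0805
M3 S240
G01 X34.3171 Y60.2994 F4264
G01 X45.2406 Y62.9916 F4264
G01 X54.1562 Y56.1297 F4264
G01 X54.3501 Y44.8810 F4264
G01 X45.6764 Y37.7159 F4264
G01 X34.6665 Y40.0299 F4264
G01 X29.6111 Y50.0805 F4264
M5
G0 X0.0000 Y0.0000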